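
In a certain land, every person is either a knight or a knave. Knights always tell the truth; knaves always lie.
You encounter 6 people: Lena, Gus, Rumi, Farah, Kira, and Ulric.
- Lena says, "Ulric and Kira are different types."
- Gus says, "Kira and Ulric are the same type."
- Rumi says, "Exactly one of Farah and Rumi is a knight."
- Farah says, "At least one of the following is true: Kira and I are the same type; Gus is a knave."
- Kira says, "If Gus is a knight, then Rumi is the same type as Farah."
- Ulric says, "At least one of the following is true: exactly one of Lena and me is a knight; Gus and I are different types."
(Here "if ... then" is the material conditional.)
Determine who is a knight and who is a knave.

As a knave, Lena's statement "Ulric and Kira are different types" should be false; it is.
Gus is a knight; "Kira and Ulric are the same type" is True, as required.
As a knave, Rumi's statement "exactly one of Farah and Rumi is a knight" should be false; it is.
Farah (knave): "at least one of the following is true: Kira and I are the same type; Gus is a knave" — false. ✓
Kira (knight): "if Gus is a knight, then Rumi is the same type as Farah" — True. ✓
Ulric is a knight, and the claim "at least one of the following is true: exactly one of Lena and me is a knight; Gus and I are different types" is indeed True.

Lena is a knave, Gus is a knight, Rumi is a knave, Farah is a knave, Kira is a knight, and Ulric is a knight.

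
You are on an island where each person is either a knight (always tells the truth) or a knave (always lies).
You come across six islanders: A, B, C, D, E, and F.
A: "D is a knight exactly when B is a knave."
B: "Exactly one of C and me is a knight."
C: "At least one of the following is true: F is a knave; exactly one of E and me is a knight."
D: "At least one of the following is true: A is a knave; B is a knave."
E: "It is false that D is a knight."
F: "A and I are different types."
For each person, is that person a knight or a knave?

A is a knave, B is a knight, C is a knave, D is a knight, E is a knave, and F is a knight.

A is a knave, and the claim "D is a knight exactly when B is a knave" is indeed False.
B is a knight; "exactly one of C and me is a knight" is true, as required.
C is a knave, so "at least one of the following is true: F is a knave; exactly one of E and me is a knight" must be False — and it is.
D is a knight, and the claim "at least one of the following is true: A is a knave; B is a knave" is indeed true.
E is a knave, so "it is false that D is a knight" must be False — and it is.
F (knight): "A and I are different types" — true. ✓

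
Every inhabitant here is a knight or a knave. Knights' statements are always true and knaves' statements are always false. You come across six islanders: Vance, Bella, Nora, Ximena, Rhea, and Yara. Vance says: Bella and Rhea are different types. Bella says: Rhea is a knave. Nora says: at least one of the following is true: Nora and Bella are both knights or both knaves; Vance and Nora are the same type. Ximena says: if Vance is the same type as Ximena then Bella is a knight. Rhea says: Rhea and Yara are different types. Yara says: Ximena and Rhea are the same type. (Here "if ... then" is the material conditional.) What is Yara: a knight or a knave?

Yara is a knave.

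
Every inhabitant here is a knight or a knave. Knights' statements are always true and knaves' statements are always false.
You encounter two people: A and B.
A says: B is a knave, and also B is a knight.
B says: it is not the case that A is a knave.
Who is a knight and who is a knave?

Suppose A is a knight. Then A's statement "B is a knave, and also B is a knight" would have to be true. Checking the 2 ways to assign the others, none is consistent with every speaker.
(For instance, with B=knave, A's claim "B is a knave, and also B is a knight" comes out false where it would need to be true.)
So A must be a knave, making "B is a knave, and also B is a knight" false. Taking A=knave, B=knave, each remaining statement checks out:
  B (knave): "it is not the case that A is a knave" — false. ✓
This is the unique consistent assignment.

A is a knave and B is a knave.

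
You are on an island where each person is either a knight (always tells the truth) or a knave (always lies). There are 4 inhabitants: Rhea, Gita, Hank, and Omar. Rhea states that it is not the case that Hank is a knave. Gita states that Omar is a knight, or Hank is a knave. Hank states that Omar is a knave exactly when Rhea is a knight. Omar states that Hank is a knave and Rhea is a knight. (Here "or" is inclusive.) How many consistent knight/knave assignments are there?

Consistent assignments:
  Rhea=knight, Gita=knave, Hank=knight, Omar=knave
  Rhea=knave, Gita=knight, Hank=knave, Omar=knave

2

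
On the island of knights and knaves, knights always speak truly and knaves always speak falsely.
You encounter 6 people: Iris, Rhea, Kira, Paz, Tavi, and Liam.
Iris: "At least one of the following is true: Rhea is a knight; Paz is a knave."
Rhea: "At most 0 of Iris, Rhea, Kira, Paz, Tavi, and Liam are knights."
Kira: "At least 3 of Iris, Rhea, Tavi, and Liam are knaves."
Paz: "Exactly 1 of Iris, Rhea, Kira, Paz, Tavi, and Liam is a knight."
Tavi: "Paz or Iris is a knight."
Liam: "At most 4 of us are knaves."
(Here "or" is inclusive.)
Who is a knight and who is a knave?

As a knight, Iris's statement "at least one of the following is true: Rhea is a knight; Paz is a knave" should be True; it is.
Since Rhea is a knave, "at most 0 of Iris, Rhea, Kira, Paz, Tavi, and Liam are knights" needs to be false, which holds.
Kira is a knave, and the claim "at least 3 of Iris, Rhea, Tavi, and Liam are knaves" is indeed false.
As a knave, Paz's statement "exactly 1 of Iris, Rhea, Kira, Paz, Tavi, and Liam is a knight" should be false; it is.
Tavi is a knight, and the claim "Paz or Iris is a knight" is indeed True.
Liam (knight): "at most 4 of us are knaves" — True. ✓

Iris is a knight, Rhea is a knave, Kira is a knave, Paz is a knave, Tavi is a knight, and Liam is a knight.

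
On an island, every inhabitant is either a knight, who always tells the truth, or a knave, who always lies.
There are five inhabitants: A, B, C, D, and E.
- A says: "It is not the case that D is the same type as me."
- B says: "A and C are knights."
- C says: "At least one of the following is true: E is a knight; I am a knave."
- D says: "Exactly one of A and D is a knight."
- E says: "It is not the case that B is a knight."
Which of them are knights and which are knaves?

A is a knave, B is a knave, C is a knight, D is a knave, and E is a knight.

A (knave): "it is not the case that D is the same type as me" — False. ✓
B is a knave, and the claim "A and C are knights" is indeed False.
C is a knight; "at least one of the following is true: E is a knight; I am a knave" is True, as required.
D is a knave, so "exactly one of A and D is a knight" must be False — and it is.
Since E is a knight, "it is not the case that B is a knight" needs to be True, which holds.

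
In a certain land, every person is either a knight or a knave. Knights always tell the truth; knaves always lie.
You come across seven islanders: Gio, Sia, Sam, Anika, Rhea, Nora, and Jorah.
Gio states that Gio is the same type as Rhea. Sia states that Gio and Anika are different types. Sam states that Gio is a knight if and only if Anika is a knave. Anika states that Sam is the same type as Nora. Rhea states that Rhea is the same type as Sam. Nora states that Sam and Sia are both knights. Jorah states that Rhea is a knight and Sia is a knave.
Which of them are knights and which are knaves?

Since Gio is a knave, "Gio is the same type as Rhea" needs to be false, which holds.
Sia (knight): "Gio and Anika are different types" — True. ✓
Sam is a knight, so "Gio is a knight if and only if Anika is a knave" must be True — and it is.
Anika is a knight; "Sam is the same type as Nora" is True, as required.
Since Rhea is a knight, "Rhea is the same type as Sam" needs to be True, which holds.
Nora is a knight, so "Sam and Sia are both knights" must be True — and it is.
Jorah is a knave; "Rhea is a knight and Sia is a knave" is false, as required.

Knights: Sia, Sam, Anika, Rhea, and Nora. Knaves: Gio and Jorah.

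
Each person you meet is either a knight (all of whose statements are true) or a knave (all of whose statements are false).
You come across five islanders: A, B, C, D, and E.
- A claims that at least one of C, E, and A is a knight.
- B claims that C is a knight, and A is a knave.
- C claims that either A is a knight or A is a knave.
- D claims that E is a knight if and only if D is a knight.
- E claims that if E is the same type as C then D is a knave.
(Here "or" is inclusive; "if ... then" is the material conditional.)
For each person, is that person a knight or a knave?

A is a knight, and the claim "at least one of C, E, and A is a knight" is indeed True.
B (knave): "C is a knight, and A is a knave" — false. ✓
C (knight): "either A is a knight or A is a knave" — True. ✓
As a knave, D's statement "E is a knight if and only if D is a knight" should be false; it is.
Since E is a knight, "if E is the same type as C then D is a knave" needs to be True, which holds.

A is a knight, B is a knave, C is a knight, D is a knave, and E is a knight.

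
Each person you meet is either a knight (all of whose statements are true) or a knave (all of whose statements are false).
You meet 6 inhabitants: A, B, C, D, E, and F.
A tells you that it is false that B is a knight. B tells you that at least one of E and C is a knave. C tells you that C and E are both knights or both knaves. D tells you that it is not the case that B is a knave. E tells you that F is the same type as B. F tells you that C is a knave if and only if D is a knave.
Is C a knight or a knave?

C is a knight.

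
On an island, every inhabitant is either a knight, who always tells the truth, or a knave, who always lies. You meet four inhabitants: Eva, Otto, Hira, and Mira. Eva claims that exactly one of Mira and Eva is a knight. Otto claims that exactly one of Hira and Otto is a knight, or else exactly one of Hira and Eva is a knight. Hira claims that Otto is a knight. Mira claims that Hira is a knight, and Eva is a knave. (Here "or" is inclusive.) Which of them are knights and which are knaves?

Knights: none. Knaves: Eva, Otto, Hira, and Mira.

Eva is a knave; "exactly one of Mira and Eva is a knight" is false, as required.
Otto is a knave, so "exactly one of Hira and Otto is a knight, or else exactly one of Hira and Eva is a knight" must be false — and it is.
As a knave, Hira's statement "Otto is a knight" should be false; it is.
Mira (knave): "Hira is a knight, and Eva is a knave" — false. ✓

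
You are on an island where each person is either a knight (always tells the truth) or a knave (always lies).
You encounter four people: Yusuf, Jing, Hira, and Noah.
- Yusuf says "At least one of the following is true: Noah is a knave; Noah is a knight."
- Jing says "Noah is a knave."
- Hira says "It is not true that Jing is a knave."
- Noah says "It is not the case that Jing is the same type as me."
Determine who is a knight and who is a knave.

Suppose Yusuf is a knave. Then Yusuf's statement "at least one of the following is true: Noah is a knave; Noah is a knight" would have to be false. Checking the 8 ways to assign the others, none is consistent with every speaker.
(For instance, with Jing=knave, Hira=knave, Noah=knight, Yusuf's claim "at least one of the following is true: Noah is a knave; Noah is a knight" comes out true where it would need to be false.)
So Yusuf must be a knight, making "at least one of the following is true: Noah is a knave; Noah is a knight" true. Taking Yusuf=knight, Jing=knave, Hira=knave, Noah=knight, each remaining statement checks out:
  Jing (knave): "Noah is a knave" — false. ✓
  Hira (knave): "it is not true that Jing is a knave" — false. ✓
  Noah (knight): "it is not the case that Jing is the same type as me" — true. ✓
This is the unique consistent assignment.

Yusuf is a knight, Jing is a knave, Hira is a knave, and Noah is a knight.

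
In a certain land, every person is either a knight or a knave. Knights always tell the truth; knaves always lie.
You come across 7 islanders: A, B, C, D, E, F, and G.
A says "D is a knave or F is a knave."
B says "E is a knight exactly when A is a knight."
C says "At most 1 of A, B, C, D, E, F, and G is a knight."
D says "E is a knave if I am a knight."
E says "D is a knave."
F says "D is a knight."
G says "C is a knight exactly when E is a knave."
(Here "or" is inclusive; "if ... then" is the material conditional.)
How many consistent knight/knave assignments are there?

1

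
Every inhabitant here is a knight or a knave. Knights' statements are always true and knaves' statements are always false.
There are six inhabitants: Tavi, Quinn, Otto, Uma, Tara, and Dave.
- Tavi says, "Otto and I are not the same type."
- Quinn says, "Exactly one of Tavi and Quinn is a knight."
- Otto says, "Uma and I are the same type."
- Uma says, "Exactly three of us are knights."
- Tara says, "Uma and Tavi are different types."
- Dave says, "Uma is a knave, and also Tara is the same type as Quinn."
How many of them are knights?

3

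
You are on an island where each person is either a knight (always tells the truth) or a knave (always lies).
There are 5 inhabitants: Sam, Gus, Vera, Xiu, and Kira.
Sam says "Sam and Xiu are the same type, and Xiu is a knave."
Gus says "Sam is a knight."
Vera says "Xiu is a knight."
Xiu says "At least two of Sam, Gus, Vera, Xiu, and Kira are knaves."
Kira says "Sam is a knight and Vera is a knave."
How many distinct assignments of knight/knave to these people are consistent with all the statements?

1

Consistent assignments:
  Sam=knave, Gus=knave, Vera=knight, Xiu=knight, Kira=knave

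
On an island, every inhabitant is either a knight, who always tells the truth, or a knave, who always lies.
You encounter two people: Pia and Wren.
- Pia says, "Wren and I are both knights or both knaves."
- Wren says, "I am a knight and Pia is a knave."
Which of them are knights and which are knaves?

Pia is a knave and Wren is a knight.

Suppose Pia is a knight. Then Pia's statement "Wren and I are both knights or both knaves" would have to be true. Checking the 2 ways to assign the others, none is consistent with every speaker.
(For instance, with Wren=knight, Wren's claim "I am a knight and Pia is a knave" comes out false where it would need to be true.)
So Pia must be a knave, making "Wren and I are both knights or both knaves" false. Taking Pia=knave, Wren=knight, each remaining statement checks out:
  Wren (knight): "I am a knight and Pia is a knave" — true. ✓
This is the unique consistent assignment.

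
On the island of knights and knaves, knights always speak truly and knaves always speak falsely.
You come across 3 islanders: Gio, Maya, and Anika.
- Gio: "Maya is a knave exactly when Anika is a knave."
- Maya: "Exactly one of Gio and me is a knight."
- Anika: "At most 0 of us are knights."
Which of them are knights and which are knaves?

Suppose Gio is a knight. Then Gio's statement "Maya is a knave exactly when Anika is a knave" would have to be true. Checking the 4 ways to assign the others, none is consistent with every speaker.
(For instance, with Maya=knight, Anika=knave, Gio's claim "Maya is a knave exactly when Anika is a knave" comes out false where it would need to be true.)
So Gio must be a knave, making "Maya is a knave exactly when Anika is a knave" false. Taking Gio=knave, Maya=knight, Anika=knave, each remaining statement checks out:
  Maya (knight): "exactly one of Gio and me is a knight" — true. ✓
  Anika (knave): "at most 0 of us are knights" — false. ✓
This is the unique consistent assignment.

Knights: Maya. Knaves: Gio and Anika.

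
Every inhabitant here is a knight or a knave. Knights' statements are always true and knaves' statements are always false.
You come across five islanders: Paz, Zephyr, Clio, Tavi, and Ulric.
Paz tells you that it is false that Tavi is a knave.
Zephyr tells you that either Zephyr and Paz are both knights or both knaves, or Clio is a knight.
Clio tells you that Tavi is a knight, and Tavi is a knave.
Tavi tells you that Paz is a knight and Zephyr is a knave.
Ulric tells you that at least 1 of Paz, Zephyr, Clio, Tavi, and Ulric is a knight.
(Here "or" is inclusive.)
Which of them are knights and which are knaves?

Suppose Paz is a knave. Then Paz's statement "it is false that Tavi is a knave" would have to be false. Checking the 16 ways to assign the others, none is consistent with every speaker.
(For instance, with Zephyr=knave, Clio=knave, Tavi=knight, Ulric=knight, Paz's claim "it is false that Tavi is a knave" comes out true where it would need to be false.)
So Paz must be a knight, making "it is false that Tavi is a knave" true. Taking Paz=knight, Zephyr=knave, Clio=knave, Tavi=knight, Ulric=knight, each remaining statement checks out:
  Zephyr (knave): "either Zephyr and Paz are both knights or both knaves, or Clio is a knight" — false. ✓
  Clio (knave): "Tavi is a knight, and Tavi is a knave" — false. ✓
  Tavi (knight): "Paz is a knight and Zephyr is a knave" — true. ✓
  Ulric (knight): "at least 1 of Paz, Zephyr, Clio, Tavi, and Ulric is a knight" — true. ✓
This is the unique consistent assignment.

Paz is a knight, Zephyr is a knave, Clio is a knave, Tavi is a knight, and Ulric is a knight.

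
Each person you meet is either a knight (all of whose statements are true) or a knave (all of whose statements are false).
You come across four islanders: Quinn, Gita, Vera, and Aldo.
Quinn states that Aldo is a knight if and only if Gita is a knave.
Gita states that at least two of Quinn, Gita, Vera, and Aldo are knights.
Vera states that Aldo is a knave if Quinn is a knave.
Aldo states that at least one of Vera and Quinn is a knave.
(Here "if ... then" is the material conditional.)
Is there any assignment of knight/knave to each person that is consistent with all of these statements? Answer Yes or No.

Yes

One consistent assignment: Quinn=knight, Gita=knight, Vera=knight, Aldo=knave.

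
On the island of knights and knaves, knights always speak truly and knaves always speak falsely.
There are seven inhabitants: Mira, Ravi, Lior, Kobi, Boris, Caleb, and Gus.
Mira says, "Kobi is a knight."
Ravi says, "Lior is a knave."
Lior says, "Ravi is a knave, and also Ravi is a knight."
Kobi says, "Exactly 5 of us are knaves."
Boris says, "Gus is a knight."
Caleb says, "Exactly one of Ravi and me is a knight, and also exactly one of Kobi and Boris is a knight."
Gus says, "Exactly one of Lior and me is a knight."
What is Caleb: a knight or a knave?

Consistent assignments: {Mira=knave, Ravi=knight, Lior=knave, Kobi=knave, Boris=knave, Caleb=knave, Gus=knave}
In every consistent assignment, Caleb is a knave.

Caleb is a knave.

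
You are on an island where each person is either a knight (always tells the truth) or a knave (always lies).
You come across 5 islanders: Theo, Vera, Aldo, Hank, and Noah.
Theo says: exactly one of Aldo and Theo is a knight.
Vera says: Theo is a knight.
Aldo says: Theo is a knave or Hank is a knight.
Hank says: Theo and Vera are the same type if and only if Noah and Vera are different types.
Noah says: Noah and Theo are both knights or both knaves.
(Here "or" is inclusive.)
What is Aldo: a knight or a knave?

Consistent assignments: {Theo=knight, Vera=knight, Aldo=knave, Hank=knave, Noah=knight}
In every consistent assignment, Aldo is a knave.

Aldo is a knave.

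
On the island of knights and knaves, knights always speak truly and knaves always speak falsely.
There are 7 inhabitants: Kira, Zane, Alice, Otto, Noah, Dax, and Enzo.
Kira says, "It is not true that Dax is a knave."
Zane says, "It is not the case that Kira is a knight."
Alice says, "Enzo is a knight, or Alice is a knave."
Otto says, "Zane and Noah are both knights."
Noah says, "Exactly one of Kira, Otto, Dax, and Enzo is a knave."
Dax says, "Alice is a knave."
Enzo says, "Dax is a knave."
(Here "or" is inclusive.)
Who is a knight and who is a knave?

Knights: Zane, Alice, and Enzo. Knaves: Kira, Otto, Noah, and Dax.

Since Kira is a knave, "it is not true that Dax is a knave" needs to be False, which holds.
Since Zane is a knight, "it is not the case that Kira is a knight" needs to be true, which holds.
As a knight, Alice's statement "Enzo is a knight, or Alice is a knave" should be true; it is.
Otto is a knave, so "Zane and Noah are both knights" must be False — and it is.
Noah (knave): "exactly one of Kira, Otto, Dax, and Enzo is a knave" — False. ✓
Dax is a knave, and the claim "Alice is a knave" is indeed False.
Since Enzo is a knight, "Dax is a knave" needs to be true, which holds.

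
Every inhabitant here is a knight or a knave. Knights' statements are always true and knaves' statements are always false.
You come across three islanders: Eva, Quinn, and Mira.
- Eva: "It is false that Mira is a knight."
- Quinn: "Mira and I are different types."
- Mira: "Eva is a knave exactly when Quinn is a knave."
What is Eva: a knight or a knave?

Eva is a knight.

Consistent assignments: {Eva=knight, Quinn=knave, Mira=knave}
In every consistent assignment, Eva is a knight.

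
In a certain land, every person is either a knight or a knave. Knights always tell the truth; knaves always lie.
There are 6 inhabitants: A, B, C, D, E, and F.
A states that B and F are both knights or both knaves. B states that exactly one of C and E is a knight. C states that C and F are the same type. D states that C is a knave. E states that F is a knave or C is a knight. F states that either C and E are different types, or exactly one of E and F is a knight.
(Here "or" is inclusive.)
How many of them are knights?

2

The unique consistent assignment is A=knave, B=knave, C=knave, D=knight, E=knave, F=knight.
That has 2 knights.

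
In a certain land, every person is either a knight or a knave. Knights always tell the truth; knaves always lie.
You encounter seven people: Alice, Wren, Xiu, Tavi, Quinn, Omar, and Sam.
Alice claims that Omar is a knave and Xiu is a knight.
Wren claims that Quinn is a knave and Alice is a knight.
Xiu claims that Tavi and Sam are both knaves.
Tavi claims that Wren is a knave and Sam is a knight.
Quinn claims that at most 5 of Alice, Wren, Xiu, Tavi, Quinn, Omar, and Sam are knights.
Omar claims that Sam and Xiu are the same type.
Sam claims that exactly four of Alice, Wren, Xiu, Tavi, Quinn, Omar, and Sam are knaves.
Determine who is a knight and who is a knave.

Alice is a knave, Wren is a knave, Xiu is a knave, Tavi is a knight, Quinn is a knight, Omar is a knave, and Sam is a knight.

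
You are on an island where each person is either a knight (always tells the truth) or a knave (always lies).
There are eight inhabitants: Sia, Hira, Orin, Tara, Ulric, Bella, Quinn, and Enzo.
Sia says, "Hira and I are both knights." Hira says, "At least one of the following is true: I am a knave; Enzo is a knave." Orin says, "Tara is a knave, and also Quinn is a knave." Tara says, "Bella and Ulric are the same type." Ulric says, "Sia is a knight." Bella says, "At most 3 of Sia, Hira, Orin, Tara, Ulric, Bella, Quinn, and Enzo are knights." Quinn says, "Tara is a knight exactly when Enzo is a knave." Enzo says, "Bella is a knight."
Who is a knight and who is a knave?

Knights: Sia, Hira, Orin, and Ulric. Knaves: Tara, Bella, Quinn, and Enzo.

Sia is a knight, so "Hira and I are both knights" must be true — and it is.
Hira (knight): "at least one of the following is true: I am a knave; Enzo is a knave" — true. ✓
Since Orin is a knight, "Tara is a knave, and also Quinn is a knave" needs to be true, which holds.
Tara is a knave, and the claim "Bella and Ulric are the same type" is indeed False.
Ulric (knight): "Sia is a knight" — true. ✓
Since Bella is a knave, "at most 3 of Sia, Hira, Orin, Tara, Ulric, Bella, Quinn, and Enzo are knights" needs to be False, which holds.
Since Quinn is a knave, "Tara is a knight exactly when Enzo is a knave" needs to be False, which holds.
Enzo (knave): "Bella is a knight" — False. ✓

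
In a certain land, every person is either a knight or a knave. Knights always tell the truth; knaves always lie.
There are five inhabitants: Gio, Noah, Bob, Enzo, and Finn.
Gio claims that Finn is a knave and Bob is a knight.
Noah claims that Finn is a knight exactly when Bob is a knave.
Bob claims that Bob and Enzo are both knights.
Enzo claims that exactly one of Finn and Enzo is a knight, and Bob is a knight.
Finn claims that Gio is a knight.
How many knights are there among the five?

0

The unique consistent assignment is Gio=knave, Noah=knave, Bob=knave, Enzo=knave, Finn=knave.
That has 0 knights.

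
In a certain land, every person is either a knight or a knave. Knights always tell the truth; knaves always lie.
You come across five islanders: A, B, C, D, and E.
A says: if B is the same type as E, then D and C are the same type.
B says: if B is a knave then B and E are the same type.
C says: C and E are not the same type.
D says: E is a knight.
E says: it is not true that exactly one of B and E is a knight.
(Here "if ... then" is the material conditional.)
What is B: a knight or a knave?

B is a knight.

Consistent assignments: {A=knight, B=knight, C=knight, D=knave, E=knave}; {A=knight, B=knight, C=knave, D=knave, E=knave}
In every consistent assignment, B is a knight.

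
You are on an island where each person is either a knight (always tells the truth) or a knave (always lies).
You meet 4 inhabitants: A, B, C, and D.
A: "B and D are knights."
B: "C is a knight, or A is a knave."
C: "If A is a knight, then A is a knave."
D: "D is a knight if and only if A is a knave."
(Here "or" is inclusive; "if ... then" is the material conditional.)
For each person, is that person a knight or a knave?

Knights: B and C. Knaves: A and D.

Suppose A is a knight. Then A's statement "B and D are knights" would have to be true. Checking the 8 ways to assign the others, none is consistent with every speaker.
(For instance, with B=knight, C=knight, D=knave, A's claim "B and D are knights" comes out false where it would need to be true.)
So A must be a knave, making "B and D are knights" false. Taking A=knave, B=knight, C=knight, D=knave, each remaining statement checks out:
  B (knight): "C is a knight, or A is a knave" — true. ✓
  C (knight): "if A is a knight, then A is a knave" — true. ✓
  D (knave): "D is a knight if and only if A is a knave" — false. ✓
This is the unique consistent assignment.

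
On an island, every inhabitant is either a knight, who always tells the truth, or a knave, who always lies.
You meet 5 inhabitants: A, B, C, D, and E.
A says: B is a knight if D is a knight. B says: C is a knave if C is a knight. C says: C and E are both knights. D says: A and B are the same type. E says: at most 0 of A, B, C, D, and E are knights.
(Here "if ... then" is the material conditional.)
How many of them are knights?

3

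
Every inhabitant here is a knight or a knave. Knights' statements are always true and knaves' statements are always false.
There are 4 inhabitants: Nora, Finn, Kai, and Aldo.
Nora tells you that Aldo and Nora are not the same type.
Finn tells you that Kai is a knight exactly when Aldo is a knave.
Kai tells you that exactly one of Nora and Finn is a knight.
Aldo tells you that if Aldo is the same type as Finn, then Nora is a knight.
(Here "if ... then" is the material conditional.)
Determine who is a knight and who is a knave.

Nora is a knave, Finn is a knave, Kai is a knave, and Aldo is a knave.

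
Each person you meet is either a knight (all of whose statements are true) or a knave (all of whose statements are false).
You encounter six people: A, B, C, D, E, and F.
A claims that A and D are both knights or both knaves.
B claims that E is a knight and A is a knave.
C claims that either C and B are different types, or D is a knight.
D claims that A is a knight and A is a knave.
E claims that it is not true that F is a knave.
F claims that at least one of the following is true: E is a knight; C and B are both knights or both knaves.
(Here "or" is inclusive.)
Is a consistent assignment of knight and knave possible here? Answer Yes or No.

No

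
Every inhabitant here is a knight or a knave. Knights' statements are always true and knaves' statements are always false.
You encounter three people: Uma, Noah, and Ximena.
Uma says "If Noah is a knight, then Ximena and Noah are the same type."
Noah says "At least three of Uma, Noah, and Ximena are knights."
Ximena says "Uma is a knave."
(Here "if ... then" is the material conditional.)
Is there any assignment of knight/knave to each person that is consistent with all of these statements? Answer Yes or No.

One consistent assignment: Uma=knight, Noah=knave, Ximena=knave.

Yes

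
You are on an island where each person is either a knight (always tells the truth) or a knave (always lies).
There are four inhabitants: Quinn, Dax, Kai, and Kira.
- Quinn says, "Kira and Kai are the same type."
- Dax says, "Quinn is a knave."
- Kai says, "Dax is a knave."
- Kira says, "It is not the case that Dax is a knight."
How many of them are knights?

The unique consistent assignment is Quinn=knight, Dax=knave, Kai=knight, Kira=knight.
That has 3 knights.

3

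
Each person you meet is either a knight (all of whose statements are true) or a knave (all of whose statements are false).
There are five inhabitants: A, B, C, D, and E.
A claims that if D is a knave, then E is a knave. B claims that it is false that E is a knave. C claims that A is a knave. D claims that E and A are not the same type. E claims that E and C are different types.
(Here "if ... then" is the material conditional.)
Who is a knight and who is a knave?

As a knight, A's statement "if D is a knave, then E is a knave" should be true; it is.
B is a knave; "it is false that E is a knave" is False, as required.
C (knave): "A is a knave" — False. ✓
Since D is a knight, "E and A are not the same type" needs to be true, which holds.
E is a knave; "E and C are different types" is False, as required.

A is a knight, B is a knave, C is a knave, D is a knight, and E is a knave.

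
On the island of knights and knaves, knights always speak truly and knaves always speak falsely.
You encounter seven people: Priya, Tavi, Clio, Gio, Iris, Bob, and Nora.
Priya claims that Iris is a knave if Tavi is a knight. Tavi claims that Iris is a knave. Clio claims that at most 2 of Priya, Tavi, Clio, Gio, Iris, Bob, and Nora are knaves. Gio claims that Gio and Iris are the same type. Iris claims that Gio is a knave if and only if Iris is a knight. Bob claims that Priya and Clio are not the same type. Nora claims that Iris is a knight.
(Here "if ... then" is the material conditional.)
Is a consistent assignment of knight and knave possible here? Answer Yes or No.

Yes

One consistent assignment: Priya=knight, Tavi=knave, Clio=knave, Gio=knave, Iris=knight, Bob=knight, Nora=knight.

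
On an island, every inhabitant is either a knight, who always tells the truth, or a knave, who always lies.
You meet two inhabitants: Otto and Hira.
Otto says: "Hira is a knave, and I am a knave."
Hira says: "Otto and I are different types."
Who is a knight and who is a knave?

Knights: Hira. Knaves: Otto.

Suppose Otto is a knight. Then Otto's statement "Hira is a knave, and I am a knave" would have to be true. Checking the 2 ways to assign the others, none is consistent with every speaker.
(For instance, with Hira=knight, Otto's claim "Hira is a knave, and I am a knave" comes out false where it would need to be true.)
So Otto must be a knave, making "Hira is a knave, and I am a knave" false. Taking Otto=knave, Hira=knight, each remaining statement checks out:
  Hira (knight): "Otto and I are different types" — true. ✓
This is the unique consistent assignment.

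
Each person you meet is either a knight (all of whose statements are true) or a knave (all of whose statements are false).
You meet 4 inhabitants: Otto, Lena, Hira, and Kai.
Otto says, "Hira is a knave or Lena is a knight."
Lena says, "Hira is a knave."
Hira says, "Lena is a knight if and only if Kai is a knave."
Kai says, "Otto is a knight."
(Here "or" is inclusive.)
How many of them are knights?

3

The unique consistent assignment is Otto=knight, Lena=knight, Hira=knave, Kai=knight.
That has 3 knights.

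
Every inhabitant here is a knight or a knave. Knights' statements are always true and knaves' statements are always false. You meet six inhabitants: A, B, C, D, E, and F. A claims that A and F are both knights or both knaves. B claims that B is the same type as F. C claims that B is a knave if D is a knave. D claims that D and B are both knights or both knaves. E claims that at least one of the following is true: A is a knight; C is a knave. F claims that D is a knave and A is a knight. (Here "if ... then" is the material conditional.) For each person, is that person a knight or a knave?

As a knight, A's statement "A and F are both knights or both knaves" should be True; it is.
Since B is a knight, "B is the same type as F" needs to be True, which holds.
C (knave): "B is a knave if D is a knave" — false. ✓
D is a knave, so "D and B are both knights or both knaves" must be false — and it is.
As a knight, E's statement "at least one of the following is true: A is a knight; C is a knave" should be True; it is.
F is a knight; "D is a knave and A is a knight" is True, as required.

A is a knight, B is a knight, C is a knave, D is a knave, E is a knight, and F is a knight.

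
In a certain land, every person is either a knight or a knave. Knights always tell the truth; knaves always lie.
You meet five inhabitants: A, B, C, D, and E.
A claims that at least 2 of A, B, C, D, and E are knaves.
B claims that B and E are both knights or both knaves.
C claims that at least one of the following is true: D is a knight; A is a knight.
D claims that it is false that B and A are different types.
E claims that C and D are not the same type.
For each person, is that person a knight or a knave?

Knights: A, C, and E. Knaves: B and D.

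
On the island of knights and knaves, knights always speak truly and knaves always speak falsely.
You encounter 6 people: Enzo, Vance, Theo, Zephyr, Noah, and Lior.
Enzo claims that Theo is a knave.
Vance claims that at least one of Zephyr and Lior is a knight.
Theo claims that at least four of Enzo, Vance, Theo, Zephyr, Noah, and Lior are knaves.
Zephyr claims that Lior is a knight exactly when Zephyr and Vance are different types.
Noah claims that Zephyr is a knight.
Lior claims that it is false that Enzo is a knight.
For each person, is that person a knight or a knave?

Knights: Enzo, Vance, Zephyr, and Noah. Knaves: Theo and Lior.

Enzo is a knight, and the claim "Theo is a knave" is indeed true.
Vance (knight): "at least one of Zephyr and Lior is a knight" — true. ✓
Theo (knave): "at least four of Enzo, Vance, Theo, Zephyr, Noah, and Lior are knaves" — False. ✓
Zephyr is a knight, and the claim "Lior is a knight exactly when Zephyr and Vance are different types" is indeed true.
Since Noah is a knight, "Zephyr is a knight" needs to be true, which holds.
Lior is a knave, so "it is false that Enzo is a knight" must be False — and it is.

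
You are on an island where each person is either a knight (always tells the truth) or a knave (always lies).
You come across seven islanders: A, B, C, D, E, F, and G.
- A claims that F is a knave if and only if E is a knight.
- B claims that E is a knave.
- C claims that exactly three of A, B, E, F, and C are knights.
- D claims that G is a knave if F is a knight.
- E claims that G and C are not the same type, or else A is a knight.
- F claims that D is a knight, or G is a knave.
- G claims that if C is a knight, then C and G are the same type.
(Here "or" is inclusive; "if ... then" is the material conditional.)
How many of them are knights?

The unique consistent assignment is A=knave, B=knave, C=knight, D=knight, E=knight, F=knight, G=knave.
That has 4 knights.

4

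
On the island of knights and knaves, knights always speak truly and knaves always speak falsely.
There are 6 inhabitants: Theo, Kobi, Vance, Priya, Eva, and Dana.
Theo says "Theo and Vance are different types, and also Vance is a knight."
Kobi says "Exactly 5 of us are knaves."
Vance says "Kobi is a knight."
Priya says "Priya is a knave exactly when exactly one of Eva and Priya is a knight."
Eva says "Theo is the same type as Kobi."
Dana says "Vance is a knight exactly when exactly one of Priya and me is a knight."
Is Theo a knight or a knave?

Theo is a knave.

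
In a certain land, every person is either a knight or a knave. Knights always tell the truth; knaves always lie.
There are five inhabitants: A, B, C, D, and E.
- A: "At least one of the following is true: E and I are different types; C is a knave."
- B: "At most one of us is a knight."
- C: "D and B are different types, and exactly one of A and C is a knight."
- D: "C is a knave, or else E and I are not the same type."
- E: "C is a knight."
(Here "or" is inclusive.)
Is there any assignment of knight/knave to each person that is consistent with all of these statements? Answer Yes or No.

No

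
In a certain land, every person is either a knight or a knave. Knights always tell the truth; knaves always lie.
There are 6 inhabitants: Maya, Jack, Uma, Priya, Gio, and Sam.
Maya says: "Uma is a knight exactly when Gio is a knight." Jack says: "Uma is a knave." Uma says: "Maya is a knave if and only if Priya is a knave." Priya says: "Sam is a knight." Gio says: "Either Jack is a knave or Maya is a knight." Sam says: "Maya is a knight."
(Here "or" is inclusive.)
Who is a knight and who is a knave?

Maya is a knight, Jack is a knave, Uma is a knight, Priya is a knight, Gio is a knight, and Sam is a knight.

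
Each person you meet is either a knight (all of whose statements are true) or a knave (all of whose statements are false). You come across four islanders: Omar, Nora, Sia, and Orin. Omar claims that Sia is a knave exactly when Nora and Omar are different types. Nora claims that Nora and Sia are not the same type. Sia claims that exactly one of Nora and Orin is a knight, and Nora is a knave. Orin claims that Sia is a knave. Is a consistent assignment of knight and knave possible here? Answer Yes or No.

No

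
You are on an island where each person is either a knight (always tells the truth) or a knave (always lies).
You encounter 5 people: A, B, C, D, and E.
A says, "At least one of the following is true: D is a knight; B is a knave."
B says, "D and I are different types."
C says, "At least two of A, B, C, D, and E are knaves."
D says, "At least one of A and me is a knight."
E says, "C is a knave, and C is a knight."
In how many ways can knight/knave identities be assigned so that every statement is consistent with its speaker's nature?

1

Consistent assignments:
  A=knave, B=knight, C=knight, D=knave, E=knave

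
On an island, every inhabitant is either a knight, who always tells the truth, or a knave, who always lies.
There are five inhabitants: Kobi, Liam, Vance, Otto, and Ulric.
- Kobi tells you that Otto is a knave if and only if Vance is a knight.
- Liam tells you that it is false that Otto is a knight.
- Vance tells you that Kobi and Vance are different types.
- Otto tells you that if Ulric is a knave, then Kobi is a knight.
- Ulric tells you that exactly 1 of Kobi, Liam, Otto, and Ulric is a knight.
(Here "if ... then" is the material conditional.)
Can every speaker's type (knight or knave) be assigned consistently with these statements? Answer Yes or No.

Checking all 32 assignments, each has at least one speaker whose statement's truth value contradicts their type.

No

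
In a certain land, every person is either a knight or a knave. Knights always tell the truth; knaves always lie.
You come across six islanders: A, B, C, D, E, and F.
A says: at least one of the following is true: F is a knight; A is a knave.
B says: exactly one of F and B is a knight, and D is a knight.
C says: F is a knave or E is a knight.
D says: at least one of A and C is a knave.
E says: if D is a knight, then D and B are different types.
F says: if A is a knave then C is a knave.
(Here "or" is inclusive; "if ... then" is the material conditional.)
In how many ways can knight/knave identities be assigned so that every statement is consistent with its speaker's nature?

Consistent assignments:
  A=knight, B=knave, C=knight, D=knave, E=knight, F=knight

1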